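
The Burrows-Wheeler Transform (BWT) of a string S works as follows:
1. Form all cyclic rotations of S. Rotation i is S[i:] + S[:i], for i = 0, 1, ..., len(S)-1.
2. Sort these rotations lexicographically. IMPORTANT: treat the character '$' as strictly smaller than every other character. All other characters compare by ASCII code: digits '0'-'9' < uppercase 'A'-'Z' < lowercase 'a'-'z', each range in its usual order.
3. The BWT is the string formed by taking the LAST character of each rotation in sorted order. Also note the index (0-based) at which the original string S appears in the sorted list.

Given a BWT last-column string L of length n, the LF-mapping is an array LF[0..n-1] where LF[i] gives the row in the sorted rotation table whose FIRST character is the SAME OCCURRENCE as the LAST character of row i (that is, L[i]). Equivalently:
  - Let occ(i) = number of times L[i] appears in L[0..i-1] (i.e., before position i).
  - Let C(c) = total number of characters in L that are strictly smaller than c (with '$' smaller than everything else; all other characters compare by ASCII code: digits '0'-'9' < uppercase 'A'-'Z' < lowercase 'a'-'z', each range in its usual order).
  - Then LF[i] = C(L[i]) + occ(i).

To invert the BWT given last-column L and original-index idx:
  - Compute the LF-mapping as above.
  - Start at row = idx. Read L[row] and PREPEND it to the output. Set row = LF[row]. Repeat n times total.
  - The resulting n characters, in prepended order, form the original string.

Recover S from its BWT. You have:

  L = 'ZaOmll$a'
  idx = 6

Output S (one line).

LF mapping: 2 3 1 7 5 6 0 4
Walk LF starting at row 6, prepending L[row]:
  step 1: row=6, L[6]='$', prepend. Next row=LF[6]=0
  step 2: row=0, L[0]='Z', prepend. Next row=LF[0]=2
  step 3: row=2, L[2]='O', prepend. Next row=LF[2]=1
  step 4: row=1, L[1]='a', prepend. Next row=LF[1]=3
  step 5: row=3, L[3]='m', prepend. Next row=LF[3]=7
  step 6: row=7, L[7]='a', prepend. Next row=LF[7]=4
  step 7: row=4, L[4]='l', prepend. Next row=LF[4]=5
  step 8: row=5, L[5]='l', prepend. Next row=LF[5]=6
Reversed output: llamaOZ$

Answer: llamaOZ$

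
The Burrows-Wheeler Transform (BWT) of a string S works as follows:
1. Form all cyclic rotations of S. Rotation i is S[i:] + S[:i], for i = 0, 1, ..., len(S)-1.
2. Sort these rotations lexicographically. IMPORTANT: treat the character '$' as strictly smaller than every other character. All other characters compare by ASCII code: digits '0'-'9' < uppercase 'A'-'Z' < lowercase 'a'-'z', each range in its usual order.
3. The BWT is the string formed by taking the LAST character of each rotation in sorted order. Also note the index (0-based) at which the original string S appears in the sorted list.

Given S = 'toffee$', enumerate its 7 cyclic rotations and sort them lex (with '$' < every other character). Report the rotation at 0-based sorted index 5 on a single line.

All 7 rotations (rotation i = S[i:]+S[:i]):
  rot[0] = toffee$
  rot[1] = offee$t
  rot[2] = ffee$to
  rot[3] = fee$tof
  rot[4] = ee$toff
  rot[5] = e$toffe
  rot[6] = $toffee
Sorted (with $ < everything):
  sorted[0] = $toffee
  sorted[1] = e$toffe
  sorted[2] = ee$toff
  sorted[3] = fee$tof
  sorted[4] = ffee$to
  sorted[5] = offee$t
  sorted[6] = toffee$
sorted[5] = offee$t

Answer: offee$t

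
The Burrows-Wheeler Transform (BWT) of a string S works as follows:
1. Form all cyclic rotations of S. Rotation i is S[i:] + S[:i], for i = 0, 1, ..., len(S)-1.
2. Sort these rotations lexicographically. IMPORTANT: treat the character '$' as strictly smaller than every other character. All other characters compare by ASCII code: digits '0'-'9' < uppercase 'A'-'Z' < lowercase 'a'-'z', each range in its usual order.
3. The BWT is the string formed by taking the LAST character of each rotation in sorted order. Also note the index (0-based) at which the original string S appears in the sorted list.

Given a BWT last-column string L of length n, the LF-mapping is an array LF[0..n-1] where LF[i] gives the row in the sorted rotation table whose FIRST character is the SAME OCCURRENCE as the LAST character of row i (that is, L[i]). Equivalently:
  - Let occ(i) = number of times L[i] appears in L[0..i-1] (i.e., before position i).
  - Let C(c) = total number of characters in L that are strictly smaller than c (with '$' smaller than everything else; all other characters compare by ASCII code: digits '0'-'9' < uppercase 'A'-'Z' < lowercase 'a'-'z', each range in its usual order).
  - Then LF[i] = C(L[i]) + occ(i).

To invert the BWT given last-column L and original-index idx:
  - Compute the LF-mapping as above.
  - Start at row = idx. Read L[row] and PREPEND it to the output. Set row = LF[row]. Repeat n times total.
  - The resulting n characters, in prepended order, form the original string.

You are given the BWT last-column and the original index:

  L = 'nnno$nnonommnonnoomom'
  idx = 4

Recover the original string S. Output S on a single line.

LF mapping: 5 6 7 14 0 8 9 15 10 16 1 2 11 17 12 13 18 19 3 20 4
Walk LF starting at row 4, prepending L[row]:
  step 1: row=4, L[4]='$', prepend. Next row=LF[4]=0
  step 2: row=0, L[0]='n', prepend. Next row=LF[0]=5
  step 3: row=5, L[5]='n', prepend. Next row=LF[5]=8
  step 4: row=8, L[8]='n', prepend. Next row=LF[8]=10
  step 5: row=10, L[10]='m', prepend. Next row=LF[10]=1
  step 6: row=1, L[1]='n', prepend. Next row=LF[1]=6
  step 7: row=6, L[6]='n', prepend. Next row=LF[6]=9
  step 8: row=9, L[9]='o', prepend. Next row=LF[9]=16
  step 9: row=16, L[16]='o', prepend. Next row=LF[16]=18
  step 10: row=18, L[18]='m', prepend. Next row=LF[18]=3
  step 11: row=3, L[3]='o', prepend. Next row=LF[3]=14
  step 12: row=14, L[14]='n', prepend. Next row=LF[14]=12
  step 13: row=12, L[12]='n', prepend. Next row=LF[12]=11
  step 14: row=11, L[11]='m', prepend. Next row=LF[11]=2
  step 15: row=2, L[2]='n', prepend. Next row=LF[2]=7
  step 16: row=7, L[7]='o', prepend. Next row=LF[7]=15
  step 17: row=15, L[15]='n', prepend. Next row=LF[15]=13
  step 18: row=13, L[13]='o', prepend. Next row=LF[13]=17
  step 19: row=17, L[17]='o', prepend. Next row=LF[17]=19
  step 20: row=19, L[19]='o', prepend. Next row=LF[19]=20
  step 21: row=20, L[20]='m', prepend. Next row=LF[20]=4
Reversed output: mooononmnnomoonnmnnn$

Answer: mooononmnnomoonnmnnn$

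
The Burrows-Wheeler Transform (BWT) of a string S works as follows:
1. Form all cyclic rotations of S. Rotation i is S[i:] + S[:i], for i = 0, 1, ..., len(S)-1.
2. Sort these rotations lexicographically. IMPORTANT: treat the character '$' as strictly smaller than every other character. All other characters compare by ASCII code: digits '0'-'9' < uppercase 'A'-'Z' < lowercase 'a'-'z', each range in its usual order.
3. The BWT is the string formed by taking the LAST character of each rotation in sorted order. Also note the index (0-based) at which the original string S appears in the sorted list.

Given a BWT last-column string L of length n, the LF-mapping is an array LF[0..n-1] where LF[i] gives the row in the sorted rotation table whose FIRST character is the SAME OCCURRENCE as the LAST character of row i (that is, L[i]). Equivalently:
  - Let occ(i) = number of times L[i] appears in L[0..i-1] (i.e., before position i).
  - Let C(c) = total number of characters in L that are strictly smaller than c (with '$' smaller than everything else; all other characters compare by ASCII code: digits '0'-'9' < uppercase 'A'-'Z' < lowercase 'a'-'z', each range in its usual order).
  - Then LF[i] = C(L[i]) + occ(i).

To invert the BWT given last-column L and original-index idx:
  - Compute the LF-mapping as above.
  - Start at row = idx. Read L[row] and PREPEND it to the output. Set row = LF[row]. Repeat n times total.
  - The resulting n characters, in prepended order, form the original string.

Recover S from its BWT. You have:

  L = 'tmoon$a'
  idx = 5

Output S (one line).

Answer: onomat$

Derivation:
LF mapping: 6 2 4 5 3 0 1
Walk LF starting at row 5, prepending L[row]:
  step 1: row=5, L[5]='$', prepend. Next row=LF[5]=0
  step 2: row=0, L[0]='t', prepend. Next row=LF[0]=6
  step 3: row=6, L[6]='a', prepend. Next row=LF[6]=1
  step 4: row=1, L[1]='m', prepend. Next row=LF[1]=2
  step 5: row=2, L[2]='o', prepend. Next row=LF[2]=4
  step 6: row=4, L[4]='n', prepend. Next row=LF[4]=3
  step 7: row=3, L[3]='o', prepend. Next row=LF[3]=5
Reversed output: onomat$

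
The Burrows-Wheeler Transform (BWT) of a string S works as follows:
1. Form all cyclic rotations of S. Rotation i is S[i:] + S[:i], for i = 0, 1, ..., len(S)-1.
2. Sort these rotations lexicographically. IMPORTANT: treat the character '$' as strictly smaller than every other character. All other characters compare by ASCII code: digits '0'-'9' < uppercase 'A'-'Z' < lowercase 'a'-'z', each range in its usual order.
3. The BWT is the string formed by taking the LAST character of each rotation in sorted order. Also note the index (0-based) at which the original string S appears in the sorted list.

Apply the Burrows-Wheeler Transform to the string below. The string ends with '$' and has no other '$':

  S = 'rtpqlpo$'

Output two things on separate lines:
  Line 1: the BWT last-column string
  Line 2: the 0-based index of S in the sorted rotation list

Answer: oqpltp$r
6

Derivation:
All 8 rotations (rotation i = S[i:]+S[:i]):
  rot[0] = rtpqlpo$
  rot[1] = tpqlpo$r
  rot[2] = pqlpo$rt
  rot[3] = qlpo$rtp
  rot[4] = lpo$rtpq
  rot[5] = po$rtpql
  rot[6] = o$rtpqlp
  rot[7] = $rtpqlpo
Sorted (with $ < everything):
  sorted[0] = $rtpqlpo  (last char: 'o')
  sorted[1] = lpo$rtpq  (last char: 'q')
  sorted[2] = o$rtpqlp  (last char: 'p')
  sorted[3] = po$rtpql  (last char: 'l')
  sorted[4] = pqlpo$rt  (last char: 't')
  sorted[5] = qlpo$rtp  (last char: 'p')
  sorted[6] = rtpqlpo$  (last char: '$')
  sorted[7] = tpqlpo$r  (last char: 'r')
Last column: oqpltp$r
Original string S is at sorted index 6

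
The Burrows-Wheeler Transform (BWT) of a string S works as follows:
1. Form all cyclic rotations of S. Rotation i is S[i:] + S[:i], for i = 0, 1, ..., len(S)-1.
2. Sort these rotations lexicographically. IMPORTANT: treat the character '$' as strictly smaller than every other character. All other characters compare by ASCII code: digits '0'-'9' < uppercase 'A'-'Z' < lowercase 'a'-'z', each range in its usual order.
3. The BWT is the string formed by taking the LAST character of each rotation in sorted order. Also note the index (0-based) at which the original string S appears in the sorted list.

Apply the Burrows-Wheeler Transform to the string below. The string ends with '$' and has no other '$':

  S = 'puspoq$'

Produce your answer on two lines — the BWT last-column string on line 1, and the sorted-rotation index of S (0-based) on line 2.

Answer: qps$oup
3

Derivation:
All 7 rotations (rotation i = S[i:]+S[:i]):
  rot[0] = puspoq$
  rot[1] = uspoq$p
  rot[2] = spoq$pu
  rot[3] = poq$pus
  rot[4] = oq$pusp
  rot[5] = q$puspo
  rot[6] = $puspoq
Sorted (with $ < everything):
  sorted[0] = $puspoq  (last char: 'q')
  sorted[1] = oq$pusp  (last char: 'p')
  sorted[2] = poq$pus  (last char: 's')
  sorted[3] = puspoq$  (last char: '$')
  sorted[4] = q$puspo  (last char: 'o')
  sorted[5] = spoq$pu  (last char: 'u')
  sorted[6] = uspoq$p  (last char: 'p')
Last column: qps$oup
Original string S is at sorted index 3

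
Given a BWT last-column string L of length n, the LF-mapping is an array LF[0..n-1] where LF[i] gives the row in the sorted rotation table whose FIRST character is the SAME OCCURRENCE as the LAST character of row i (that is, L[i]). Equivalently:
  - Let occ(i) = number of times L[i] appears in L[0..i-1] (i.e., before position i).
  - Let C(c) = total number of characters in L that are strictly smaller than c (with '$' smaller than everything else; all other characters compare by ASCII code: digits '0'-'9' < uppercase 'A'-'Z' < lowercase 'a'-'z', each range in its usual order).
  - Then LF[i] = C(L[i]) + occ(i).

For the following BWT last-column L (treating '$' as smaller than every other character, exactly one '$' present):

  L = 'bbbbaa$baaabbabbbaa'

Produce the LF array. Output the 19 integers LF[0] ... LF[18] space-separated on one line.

Answer: 9 10 11 12 1 2 0 13 3 4 5 14 15 6 16 17 18 7 8

Derivation:
Char counts: '$':1, 'a':8, 'b':10
C (first-col start): C('$')=0, C('a')=1, C('b')=9
L[0]='b': occ=0, LF[0]=C('b')+0=9+0=9
L[1]='b': occ=1, LF[1]=C('b')+1=9+1=10
L[2]='b': occ=2, LF[2]=C('b')+2=9+2=11
L[3]='b': occ=3, LF[3]=C('b')+3=9+3=12
L[4]='a': occ=0, LF[4]=C('a')+0=1+0=1
L[5]='a': occ=1, LF[5]=C('a')+1=1+1=2
L[6]='$': occ=0, LF[6]=C('$')+0=0+0=0
L[7]='b': occ=4, LF[7]=C('b')+4=9+4=13
L[8]='a': occ=2, LF[8]=C('a')+2=1+2=3
L[9]='a': occ=3, LF[9]=C('a')+3=1+3=4
L[10]='a': occ=4, LF[10]=C('a')+4=1+4=5
L[11]='b': occ=5, LF[11]=C('b')+5=9+5=14
L[12]='b': occ=6, LF[12]=C('b')+6=9+6=15
L[13]='a': occ=5, LF[13]=C('a')+5=1+5=6
L[14]='b': occ=7, LF[14]=C('b')+7=9+7=16
L[15]='b': occ=8, LF[15]=C('b')+8=9+8=17
L[16]='b': occ=9, LF[16]=C('b')+9=9+9=18
L[17]='a': occ=6, LF[17]=C('a')+6=1+6=7
L[18]='a': occ=7, LF[18]=C('a')+7=1+7=8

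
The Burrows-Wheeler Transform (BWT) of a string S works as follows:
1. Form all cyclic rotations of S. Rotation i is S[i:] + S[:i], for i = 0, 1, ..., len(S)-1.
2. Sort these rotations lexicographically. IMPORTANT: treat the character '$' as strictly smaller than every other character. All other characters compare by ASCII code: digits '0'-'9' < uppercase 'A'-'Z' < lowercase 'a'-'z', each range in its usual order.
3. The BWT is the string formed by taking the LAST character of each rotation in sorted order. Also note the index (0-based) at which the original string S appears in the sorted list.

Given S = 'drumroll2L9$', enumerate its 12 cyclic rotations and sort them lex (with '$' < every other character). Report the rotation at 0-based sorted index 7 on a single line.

All 12 rotations (rotation i = S[i:]+S[:i]):
  rot[0] = drumroll2L9$
  rot[1] = rumroll2L9$d
  rot[2] = umroll2L9$dr
  rot[3] = mroll2L9$dru
  rot[4] = roll2L9$drum
  rot[5] = oll2L9$drumr
  rot[6] = ll2L9$drumro
  rot[7] = l2L9$drumrol
  rot[8] = 2L9$drumroll
  rot[9] = L9$drumroll2
  rot[10] = 9$drumroll2L
  rot[11] = $drumroll2L9
Sorted (with $ < everything):
  sorted[0] = $drumroll2L9
  sorted[1] = 2L9$drumroll
  sorted[2] = 9$drumroll2L
  sorted[3] = L9$drumroll2
  sorted[4] = drumroll2L9$
  sorted[5] = l2L9$drumrol
  sorted[6] = ll2L9$drumro
  sorted[7] = mroll2L9$dru
  sorted[8] = oll2L9$drumr
  sorted[9] = roll2L9$drum
  sorted[10] = rumroll2L9$d
  sorted[11] = umroll2L9$dr
sorted[7] = mroll2L9$dru

Answer: mroll2L9$dru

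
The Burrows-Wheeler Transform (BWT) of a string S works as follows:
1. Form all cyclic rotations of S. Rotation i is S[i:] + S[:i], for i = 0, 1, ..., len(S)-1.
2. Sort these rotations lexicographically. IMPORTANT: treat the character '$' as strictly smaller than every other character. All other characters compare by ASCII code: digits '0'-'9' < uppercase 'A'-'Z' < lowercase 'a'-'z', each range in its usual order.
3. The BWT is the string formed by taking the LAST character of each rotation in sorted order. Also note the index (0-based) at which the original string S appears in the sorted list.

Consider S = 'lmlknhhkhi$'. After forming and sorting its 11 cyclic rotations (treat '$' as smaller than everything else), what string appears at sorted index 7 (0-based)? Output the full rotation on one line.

Answer: lknhhkhi$lm

Derivation:
All 11 rotations (rotation i = S[i:]+S[:i]):
  rot[0] = lmlknhhkhi$
  rot[1] = mlknhhkhi$l
  rot[2] = lknhhkhi$lm
  rot[3] = knhhkhi$lml
  rot[4] = nhhkhi$lmlk
  rot[5] = hhkhi$lmlkn
  rot[6] = hkhi$lmlknh
  rot[7] = khi$lmlknhh
  rot[8] = hi$lmlknhhk
  rot[9] = i$lmlknhhkh
  rot[10] = $lmlknhhkhi
Sorted (with $ < everything):
  sorted[0] = $lmlknhhkhi
  sorted[1] = hhkhi$lmlkn
  sorted[2] = hi$lmlknhhk
  sorted[3] = hkhi$lmlknh
  sorted[4] = i$lmlknhhkh
  sorted[5] = khi$lmlknhh
  sorted[6] = knhhkhi$lml
  sorted[7] = lknhhkhi$lm
  sorted[8] = lmlknhhkhi$
  sorted[9] = mlknhhkhi$l
  sorted[10] = nhhkhi$lmlk
sorted[7] = lknhhkhi$lm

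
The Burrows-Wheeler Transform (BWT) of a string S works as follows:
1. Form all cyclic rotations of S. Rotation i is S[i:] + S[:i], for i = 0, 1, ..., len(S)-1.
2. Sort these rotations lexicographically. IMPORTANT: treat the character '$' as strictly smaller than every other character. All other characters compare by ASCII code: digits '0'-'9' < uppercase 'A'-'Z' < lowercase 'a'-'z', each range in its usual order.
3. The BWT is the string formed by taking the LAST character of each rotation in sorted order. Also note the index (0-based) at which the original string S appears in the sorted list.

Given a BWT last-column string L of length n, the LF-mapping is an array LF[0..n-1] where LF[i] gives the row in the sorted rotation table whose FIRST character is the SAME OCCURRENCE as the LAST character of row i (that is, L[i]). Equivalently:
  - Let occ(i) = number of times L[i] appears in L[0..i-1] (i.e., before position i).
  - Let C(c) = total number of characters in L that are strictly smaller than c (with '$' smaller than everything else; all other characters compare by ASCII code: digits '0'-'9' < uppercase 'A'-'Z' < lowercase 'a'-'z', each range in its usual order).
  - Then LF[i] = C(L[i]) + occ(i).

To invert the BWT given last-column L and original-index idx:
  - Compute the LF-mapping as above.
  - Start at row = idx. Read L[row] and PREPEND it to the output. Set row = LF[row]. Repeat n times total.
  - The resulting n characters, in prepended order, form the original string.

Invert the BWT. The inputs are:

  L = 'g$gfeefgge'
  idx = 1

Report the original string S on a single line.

Answer: efegggefg$

Derivation:
LF mapping: 6 0 7 4 1 2 5 8 9 3
Walk LF starting at row 1, prepending L[row]:
  step 1: row=1, L[1]='$', prepend. Next row=LF[1]=0
  step 2: row=0, L[0]='g', prepend. Next row=LF[0]=6
  step 3: row=6, L[6]='f', prepend. Next row=LF[6]=5
  step 4: row=5, L[5]='e', prepend. Next row=LF[5]=2
  step 5: row=2, L[2]='g', prepend. Next row=LF[2]=7
  step 6: row=7, L[7]='g', prepend. Next row=LF[7]=8
  step 7: row=8, L[8]='g', prepend. Next row=LF[8]=9
  step 8: row=9, L[9]='e', prepend. Next row=LF[9]=3
  step 9: row=3, L[3]='f', prepend. Next row=LF[3]=4
  step 10: row=4, L[4]='e', prepend. Next row=LF[4]=1
Reversed output: efegggefg$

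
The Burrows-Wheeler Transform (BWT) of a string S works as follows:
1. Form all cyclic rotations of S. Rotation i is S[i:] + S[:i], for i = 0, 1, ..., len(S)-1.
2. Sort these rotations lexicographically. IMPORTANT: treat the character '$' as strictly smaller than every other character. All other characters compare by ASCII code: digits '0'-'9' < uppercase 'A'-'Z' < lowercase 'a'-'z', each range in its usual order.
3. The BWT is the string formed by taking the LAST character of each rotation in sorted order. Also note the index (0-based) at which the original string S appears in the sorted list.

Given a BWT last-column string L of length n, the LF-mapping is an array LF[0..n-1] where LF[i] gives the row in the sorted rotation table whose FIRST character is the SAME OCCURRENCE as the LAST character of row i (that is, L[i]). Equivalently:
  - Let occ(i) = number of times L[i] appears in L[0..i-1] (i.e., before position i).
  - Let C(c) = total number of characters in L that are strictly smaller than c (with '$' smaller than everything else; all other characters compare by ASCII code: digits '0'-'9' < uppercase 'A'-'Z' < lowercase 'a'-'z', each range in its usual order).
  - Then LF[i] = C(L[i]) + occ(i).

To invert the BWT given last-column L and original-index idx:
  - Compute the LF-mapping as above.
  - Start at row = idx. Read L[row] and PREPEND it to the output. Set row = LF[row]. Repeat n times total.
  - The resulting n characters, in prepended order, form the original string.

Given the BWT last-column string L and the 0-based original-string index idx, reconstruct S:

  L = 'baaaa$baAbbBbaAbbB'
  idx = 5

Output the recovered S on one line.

LF mapping: 11 5 6 7 8 0 12 9 1 13 14 3 15 10 2 16 17 4
Walk LF starting at row 5, prepending L[row]:
  step 1: row=5, L[5]='$', prepend. Next row=LF[5]=0
  step 2: row=0, L[0]='b', prepend. Next row=LF[0]=11
  step 3: row=11, L[11]='B', prepend. Next row=LF[11]=3
  step 4: row=3, L[3]='a', prepend. Next row=LF[3]=7
  step 5: row=7, L[7]='a', prepend. Next row=LF[7]=9
  step 6: row=9, L[9]='b', prepend. Next row=LF[9]=13
  step 7: row=13, L[13]='a', prepend. Next row=LF[13]=10
  step 8: row=10, L[10]='b', prepend. Next row=LF[10]=14
  step 9: row=14, L[14]='A', prepend. Next row=LF[14]=2
  step 10: row=2, L[2]='a', prepend. Next row=LF[2]=6
  step 11: row=6, L[6]='b', prepend. Next row=LF[6]=12
  step 12: row=12, L[12]='b', prepend. Next row=LF[12]=15
  step 13: row=15, L[15]='b', prepend. Next row=LF[15]=16
  step 14: row=16, L[16]='b', prepend. Next row=LF[16]=17
  step 15: row=17, L[17]='B', prepend. Next row=LF[17]=4
  step 16: row=4, L[4]='a', prepend. Next row=LF[4]=8
  step 17: row=8, L[8]='A', prepend. Next row=LF[8]=1
  step 18: row=1, L[1]='a', prepend. Next row=LF[1]=5
Reversed output: aAaBbbbbaAbabaaBb$

Answer: aAaBbbbbaAbabaaBb$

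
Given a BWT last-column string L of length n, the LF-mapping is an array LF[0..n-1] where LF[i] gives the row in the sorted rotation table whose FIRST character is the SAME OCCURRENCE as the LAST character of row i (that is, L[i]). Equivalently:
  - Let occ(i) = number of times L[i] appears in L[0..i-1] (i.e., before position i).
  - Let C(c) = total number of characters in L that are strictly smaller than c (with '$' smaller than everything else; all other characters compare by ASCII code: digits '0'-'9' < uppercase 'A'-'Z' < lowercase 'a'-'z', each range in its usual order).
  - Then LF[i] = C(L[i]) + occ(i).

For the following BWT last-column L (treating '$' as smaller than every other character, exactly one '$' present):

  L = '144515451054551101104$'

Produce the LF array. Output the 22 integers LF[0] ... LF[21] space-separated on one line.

Answer: 4 11 12 16 5 17 13 18 6 1 19 14 20 21 7 8 2 9 10 3 15 0

Derivation:
Char counts: '$':1, '0':3, '1':7, '4':5, '5':6
C (first-col start): C('$')=0, C('0')=1, C('1')=4, C('4')=11, C('5')=16
L[0]='1': occ=0, LF[0]=C('1')+0=4+0=4
L[1]='4': occ=0, LF[1]=C('4')+0=11+0=11
L[2]='4': occ=1, LF[2]=C('4')+1=11+1=12
L[3]='5': occ=0, LF[3]=C('5')+0=16+0=16
L[4]='1': occ=1, LF[4]=C('1')+1=4+1=5
L[5]='5': occ=1, LF[5]=C('5')+1=16+1=17
L[6]='4': occ=2, LF[6]=C('4')+2=11+2=13
L[7]='5': occ=2, LF[7]=C('5')+2=16+2=18
L[8]='1': occ=2, LF[8]=C('1')+2=4+2=6
L[9]='0': occ=0, LF[9]=C('0')+0=1+0=1
L[10]='5': occ=3, LF[10]=C('5')+3=16+3=19
L[11]='4': occ=3, LF[11]=C('4')+3=11+3=14
L[12]='5': occ=4, LF[12]=C('5')+4=16+4=20
L[13]='5': occ=5, LF[13]=C('5')+5=16+5=21
L[14]='1': occ=3, LF[14]=C('1')+3=4+3=7
L[15]='1': occ=4, LF[15]=C('1')+4=4+4=8
L[16]='0': occ=1, LF[16]=C('0')+1=1+1=2
L[17]='1': occ=5, LF[17]=C('1')+5=4+5=9
L[18]='1': occ=6, LF[18]=C('1')+6=4+6=10
L[19]='0': occ=2, LF[19]=C('0')+2=1+2=3
L[20]='4': occ=4, LF[20]=C('4')+4=11+4=15
L[21]='$': occ=0, LF[21]=C('$')+0=0+0=0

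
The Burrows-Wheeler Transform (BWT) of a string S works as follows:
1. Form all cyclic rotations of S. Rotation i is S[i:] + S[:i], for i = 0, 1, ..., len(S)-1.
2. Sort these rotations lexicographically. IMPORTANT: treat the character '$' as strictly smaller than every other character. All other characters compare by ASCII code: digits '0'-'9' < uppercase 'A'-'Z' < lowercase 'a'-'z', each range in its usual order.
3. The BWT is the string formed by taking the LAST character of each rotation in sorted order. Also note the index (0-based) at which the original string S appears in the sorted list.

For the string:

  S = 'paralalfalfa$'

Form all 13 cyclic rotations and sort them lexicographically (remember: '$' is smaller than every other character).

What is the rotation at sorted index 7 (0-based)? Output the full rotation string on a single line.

Answer: falfa$paralal

Derivation:
All 13 rotations (rotation i = S[i:]+S[:i]):
  rot[0] = paralalfalfa$
  rot[1] = aralalfalfa$p
  rot[2] = ralalfalfa$pa
  rot[3] = alalfalfa$par
  rot[4] = lalfalfa$para
  rot[5] = alfalfa$paral
  rot[6] = lfalfa$parala
  rot[7] = falfa$paralal
  rot[8] = alfa$paralalf
  rot[9] = lfa$paralalfa
  rot[10] = fa$paralalfal
  rot[11] = a$paralalfalf
  rot[12] = $paralalfalfa
Sorted (with $ < everything):
  sorted[0] = $paralalfalfa
  sorted[1] = a$paralalfalf
  sorted[2] = alalfalfa$par
  sorted[3] = alfa$paralalf
  sorted[4] = alfalfa$paral
  sorted[5] = aralalfalfa$p
  sorted[6] = fa$paralalfal
  sorted[7] = falfa$paralal
  sorted[8] = lalfalfa$para
  sorted[9] = lfa$paralalfa
  sorted[10] = lfalfa$parala
  sorted[11] = paralalfalfa$
  sorted[12] = ralalfalfa$pa
sorted[7] = falfa$paralal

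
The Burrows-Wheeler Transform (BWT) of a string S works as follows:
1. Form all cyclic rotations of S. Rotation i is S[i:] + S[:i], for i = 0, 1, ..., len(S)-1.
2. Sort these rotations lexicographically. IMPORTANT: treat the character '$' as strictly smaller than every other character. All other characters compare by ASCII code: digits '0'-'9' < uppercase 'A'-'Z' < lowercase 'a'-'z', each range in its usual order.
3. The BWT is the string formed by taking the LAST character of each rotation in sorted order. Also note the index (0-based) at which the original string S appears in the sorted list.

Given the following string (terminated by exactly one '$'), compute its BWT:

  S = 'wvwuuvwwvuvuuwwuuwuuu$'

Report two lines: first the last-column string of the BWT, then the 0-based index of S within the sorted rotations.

All 22 rotations (rotation i = S[i:]+S[:i]):
  rot[0] = wvwuuvwwvuvuuwwuuwuuu$
  rot[1] = vwuuvwwvuvuuwwuuwuuu$w
  rot[2] = wuuvwwvuvuuwwuuwuuu$wv
  rot[3] = uuvwwvuvuuwwuuwuuu$wvw
  rot[4] = uvwwvuvuuwwuuwuuu$wvwu
  rot[5] = vwwvuvuuwwuuwuuu$wvwuu
  rot[6] = wwvuvuuwwuuwuuu$wvwuuv
  rot[7] = wvuvuuwwuuwuuu$wvwuuvw
  rot[8] = vuvuuwwuuwuuu$wvwuuvww
  rot[9] = uvuuwwuuwuuu$wvwuuvwwv
  rot[10] = vuuwwuuwuuu$wvwuuvwwvu
  rot[11] = uuwwuuwuuu$wvwuuvwwvuv
  rot[12] = uwwuuwuuu$wvwuuvwwvuvu
  rot[13] = wwuuwuuu$wvwuuvwwvuvuu
  rot[14] = wuuwuuu$wvwuuvwwvuvuuw
  rot[15] = uuwuuu$wvwuuvwwvuvuuww
  rot[16] = uwuuu$wvwuuvwwvuvuuwwu
  rot[17] = wuuu$wvwuuvwwvuvuuwwuu
  rot[18] = uuu$wvwuuvwwvuvuuwwuuw
  rot[19] = uu$wvwuuvwwvuvuuwwuuwu
  rot[20] = u$wvwuuvwwvuvuuwwuuwuu
  rot[21] = $wvwuuvwwvuvuuwwuuwuuu
Sorted (with $ < everything):
  sorted[0] = $wvwuuvwwvuvuuwwuuwuuu  (last char: 'u')
  sorted[1] = u$wvwuuvwwvuvuuwwuuwuu  (last char: 'u')
  sorted[2] = uu$wvwuuvwwvuvuuwwuuwu  (last char: 'u')
  sorted[3] = uuu$wvwuuvwwvuvuuwwuuw  (last char: 'w')
  sorted[4] = uuvwwvuvuuwwuuwuuu$wvw  (last char: 'w')
  sorted[5] = uuwuuu$wvwuuvwwvuvuuww  (last char: 'w')
  sorted[6] = uuwwuuwuuu$wvwuuvwwvuv  (last char: 'v')
  sorted[7] = uvuuwwuuwuuu$wvwuuvwwv  (last char: 'v')
  sorted[8] = uvwwvuvuuwwuuwuuu$wvwu  (last char: 'u')
  sorted[9] = uwuuu$wvwuuvwwvuvuuwwu  (last char: 'u')
  sorted[10] = uwwuuwuuu$wvwuuvwwvuvu  (last char: 'u')
  sorted[11] = vuuwwuuwuuu$wvwuuvwwvu  (last char: 'u')
  sorted[12] = vuvuuwwuuwuuu$wvwuuvww  (last char: 'w')
  sorted[13] = vwuuvwwvuvuuwwuuwuuu$w  (last char: 'w')
  sorted[14] = vwwvuvuuwwuuwuuu$wvwuu  (last char: 'u')
  sorted[15] = wuuu$wvwuuvwwvuvuuwwuu  (last char: 'u')
  sorted[16] = wuuvwwvuvuuwwuuwuuu$wv  (last char: 'v')
  sorted[17] = wuuwuuu$wvwuuvwwvuvuuw  (last char: 'w')
  sorted[18] = wvuvuuwwuuwuuu$wvwuuvw  (last char: 'w')
  sorted[19] = wvwuuvwwvuvuuwwuuwuuu$  (last char: '$')
  sorted[20] = wwuuwuuu$wvwuuvwwvuvuu  (last char: 'u')
  sorted[21] = wwvuvuuwwuuwuuu$wvwuuv  (last char: 'v')
Last column: uuuwwwvvuuuuwwuuvww$uv
Original string S is at sorted index 19

Answer: uuuwwwvvuuuuwwuuvww$uv
19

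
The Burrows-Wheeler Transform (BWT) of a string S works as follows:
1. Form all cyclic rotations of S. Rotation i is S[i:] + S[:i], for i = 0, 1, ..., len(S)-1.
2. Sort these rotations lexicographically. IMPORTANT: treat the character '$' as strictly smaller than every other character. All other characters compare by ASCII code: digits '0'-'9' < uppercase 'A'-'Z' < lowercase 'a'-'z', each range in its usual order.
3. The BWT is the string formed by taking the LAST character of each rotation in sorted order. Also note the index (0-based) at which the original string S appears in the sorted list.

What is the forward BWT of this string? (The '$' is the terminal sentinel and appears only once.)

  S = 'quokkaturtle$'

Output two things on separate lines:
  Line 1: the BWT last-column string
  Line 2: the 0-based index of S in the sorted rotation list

All 13 rotations (rotation i = S[i:]+S[:i]):
  rot[0] = quokkaturtle$
  rot[1] = uokkaturtle$q
  rot[2] = okkaturtle$qu
  rot[3] = kkaturtle$quo
  rot[4] = katurtle$quok
  rot[5] = aturtle$quokk
  rot[6] = turtle$quokka
  rot[7] = urtle$quokkat
  rot[8] = rtle$quokkatu
  rot[9] = tle$quokkatur
  rot[10] = le$quokkaturt
  rot[11] = e$quokkaturtl
  rot[12] = $quokkaturtle
Sorted (with $ < everything):
  sorted[0] = $quokkaturtle  (last char: 'e')
  sorted[1] = aturtle$quokk  (last char: 'k')
  sorted[2] = e$quokkaturtl  (last char: 'l')
  sorted[3] = katurtle$quok  (last char: 'k')
  sorted[4] = kkaturtle$quo  (last char: 'o')
  sorted[5] = le$quokkaturt  (last char: 't')
  sorted[6] = okkaturtle$qu  (last char: 'u')
  sorted[7] = quokkaturtle$  (last char: '$')
  sorted[8] = rtle$quokkatu  (last char: 'u')
  sorted[9] = tle$quokkatur  (last char: 'r')
  sorted[10] = turtle$quokka  (last char: 'a')
  sorted[11] = uokkaturtle$q  (last char: 'q')
  sorted[12] = urtle$quokkat  (last char: 't')
Last column: eklkotu$uraqt
Original string S is at sorted index 7

Answer: eklkotu$uraqt
7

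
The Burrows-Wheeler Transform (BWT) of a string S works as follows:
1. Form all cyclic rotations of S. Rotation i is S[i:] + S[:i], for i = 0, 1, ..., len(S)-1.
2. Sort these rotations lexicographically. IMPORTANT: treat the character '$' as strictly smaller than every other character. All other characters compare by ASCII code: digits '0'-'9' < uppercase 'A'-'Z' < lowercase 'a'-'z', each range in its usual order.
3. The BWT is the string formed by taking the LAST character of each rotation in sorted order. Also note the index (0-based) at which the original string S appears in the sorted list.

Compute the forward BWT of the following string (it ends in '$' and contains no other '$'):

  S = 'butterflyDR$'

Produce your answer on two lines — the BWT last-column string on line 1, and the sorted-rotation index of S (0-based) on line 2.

All 12 rotations (rotation i = S[i:]+S[:i]):
  rot[0] = butterflyDR$
  rot[1] = utterflyDR$b
  rot[2] = tterflyDR$bu
  rot[3] = terflyDR$but
  rot[4] = erflyDR$butt
  rot[5] = rflyDR$butte
  rot[6] = flyDR$butter
  rot[7] = lyDR$butterf
  rot[8] = yDR$butterfl
  rot[9] = DR$butterfly
  rot[10] = R$butterflyD
  rot[11] = $butterflyDR
Sorted (with $ < everything):
  sorted[0] = $butterflyDR  (last char: 'R')
  sorted[1] = DR$butterfly  (last char: 'y')
  sorted[2] = R$butterflyD  (last char: 'D')
  sorted[3] = butterflyDR$  (last char: '$')
  sorted[4] = erflyDR$butt  (last char: 't')
  sorted[5] = flyDR$butter  (last char: 'r')
  sorted[6] = lyDR$butterf  (last char: 'f')
  sorted[7] = rflyDR$butte  (last char: 'e')
  sorted[8] = terflyDR$but  (last char: 't')
  sorted[9] = tterflyDR$bu  (last char: 'u')
  sorted[10] = utterflyDR$b  (last char: 'b')
  sorted[11] = yDR$butterfl  (last char: 'l')
Last column: RyD$trfetubl
Original string S is at sorted index 3

Answer: RyD$trfetubl
3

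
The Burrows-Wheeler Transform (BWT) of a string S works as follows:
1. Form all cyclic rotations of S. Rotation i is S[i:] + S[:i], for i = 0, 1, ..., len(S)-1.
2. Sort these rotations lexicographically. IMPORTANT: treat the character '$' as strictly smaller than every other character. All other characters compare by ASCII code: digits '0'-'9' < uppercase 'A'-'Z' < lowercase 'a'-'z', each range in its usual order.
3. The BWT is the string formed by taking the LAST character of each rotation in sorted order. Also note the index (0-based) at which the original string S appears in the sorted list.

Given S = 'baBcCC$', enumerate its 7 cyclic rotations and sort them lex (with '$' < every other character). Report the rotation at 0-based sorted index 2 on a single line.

All 7 rotations (rotation i = S[i:]+S[:i]):
  rot[0] = baBcCC$
  rot[1] = aBcCC$b
  rot[2] = BcCC$ba
  rot[3] = cCC$baB
  rot[4] = CC$baBc
  rot[5] = C$baBcC
  rot[6] = $baBcCC
Sorted (with $ < everything):
  sorted[0] = $baBcCC
  sorted[1] = BcCC$ba
  sorted[2] = C$baBcC
  sorted[3] = CC$baBc
  sorted[4] = aBcCC$b
  sorted[5] = baBcCC$
  sorted[6] = cCC$baB
sorted[2] = C$baBcC

Answer: C$baBcC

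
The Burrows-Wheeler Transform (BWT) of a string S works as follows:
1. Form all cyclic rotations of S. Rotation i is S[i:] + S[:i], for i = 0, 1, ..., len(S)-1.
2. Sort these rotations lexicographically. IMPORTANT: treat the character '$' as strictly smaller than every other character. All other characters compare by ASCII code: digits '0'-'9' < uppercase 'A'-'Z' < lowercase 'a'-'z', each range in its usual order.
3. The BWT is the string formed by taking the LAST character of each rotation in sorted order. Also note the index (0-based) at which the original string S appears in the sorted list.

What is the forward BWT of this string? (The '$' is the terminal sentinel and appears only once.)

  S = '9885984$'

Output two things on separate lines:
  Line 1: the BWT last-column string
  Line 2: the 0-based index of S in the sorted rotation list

All 8 rotations (rotation i = S[i:]+S[:i]):
  rot[0] = 9885984$
  rot[1] = 885984$9
  rot[2] = 85984$98
  rot[3] = 5984$988
  rot[4] = 984$9885
  rot[5] = 84$98859
  rot[6] = 4$988598
  rot[7] = $9885984
Sorted (with $ < everything):
  sorted[0] = $9885984  (last char: '4')
  sorted[1] = 4$988598  (last char: '8')
  sorted[2] = 5984$988  (last char: '8')
  sorted[3] = 84$98859  (last char: '9')
  sorted[4] = 85984$98  (last char: '8')
  sorted[5] = 885984$9  (last char: '9')
  sorted[6] = 984$9885  (last char: '5')
  sorted[7] = 9885984$  (last char: '$')
Last column: 4889895$
Original string S is at sorted index 7

Answer: 4889895$
7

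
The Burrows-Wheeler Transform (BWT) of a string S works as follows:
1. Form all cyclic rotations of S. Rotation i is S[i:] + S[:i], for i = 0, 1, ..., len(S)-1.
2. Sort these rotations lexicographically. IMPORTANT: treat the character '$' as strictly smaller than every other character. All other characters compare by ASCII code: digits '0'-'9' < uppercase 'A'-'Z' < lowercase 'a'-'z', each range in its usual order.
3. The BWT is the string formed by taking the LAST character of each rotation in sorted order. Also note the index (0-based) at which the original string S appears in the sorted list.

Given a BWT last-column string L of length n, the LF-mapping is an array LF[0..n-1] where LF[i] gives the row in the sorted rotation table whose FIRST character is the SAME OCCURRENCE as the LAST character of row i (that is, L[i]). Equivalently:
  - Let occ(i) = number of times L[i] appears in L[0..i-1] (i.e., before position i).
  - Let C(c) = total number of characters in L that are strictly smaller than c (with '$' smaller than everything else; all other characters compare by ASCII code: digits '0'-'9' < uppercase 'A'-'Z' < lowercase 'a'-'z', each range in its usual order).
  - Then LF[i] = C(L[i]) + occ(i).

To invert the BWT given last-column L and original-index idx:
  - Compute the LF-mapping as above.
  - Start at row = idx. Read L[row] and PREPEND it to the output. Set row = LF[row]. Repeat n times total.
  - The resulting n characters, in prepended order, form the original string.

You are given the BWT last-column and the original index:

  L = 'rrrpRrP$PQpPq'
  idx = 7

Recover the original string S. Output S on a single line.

LF mapping: 9 10 11 6 5 12 1 0 2 4 7 3 8
Walk LF starting at row 7, prepending L[row]:
  step 1: row=7, L[7]='$', prepend. Next row=LF[7]=0
  step 2: row=0, L[0]='r', prepend. Next row=LF[0]=9
  step 3: row=9, L[9]='Q', prepend. Next row=LF[9]=4
  step 4: row=4, L[4]='R', prepend. Next row=LF[4]=5
  step 5: row=5, L[5]='r', prepend. Next row=LF[5]=12
  step 6: row=12, L[12]='q', prepend. Next row=LF[12]=8
  step 7: row=8, L[8]='P', prepend. Next row=LF[8]=2
  step 8: row=2, L[2]='r', prepend. Next row=LF[2]=11
  step 9: row=11, L[11]='P', prepend. Next row=LF[11]=3
  step 10: row=3, L[3]='p', prepend. Next row=LF[3]=6
  step 11: row=6, L[6]='P', prepend. Next row=LF[6]=1
  step 12: row=1, L[1]='r', prepend. Next row=LF[1]=10
  step 13: row=10, L[10]='p', prepend. Next row=LF[10]=7
Reversed output: prPpPrPqrRQr$

Answer: prPpPrPqrRQr$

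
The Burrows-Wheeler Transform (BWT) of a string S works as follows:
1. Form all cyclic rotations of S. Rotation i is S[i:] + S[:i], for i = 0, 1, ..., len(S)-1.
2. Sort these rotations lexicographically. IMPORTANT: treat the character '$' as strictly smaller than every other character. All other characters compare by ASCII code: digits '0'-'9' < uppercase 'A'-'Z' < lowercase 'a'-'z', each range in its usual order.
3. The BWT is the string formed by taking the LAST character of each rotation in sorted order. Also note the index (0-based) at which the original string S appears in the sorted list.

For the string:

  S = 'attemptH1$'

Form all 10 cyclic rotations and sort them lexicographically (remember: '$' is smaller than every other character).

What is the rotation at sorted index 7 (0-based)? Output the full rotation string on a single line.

All 10 rotations (rotation i = S[i:]+S[:i]):
  rot[0] = attemptH1$
  rot[1] = ttemptH1$a
  rot[2] = temptH1$at
  rot[3] = emptH1$att
  rot[4] = mptH1$atte
  rot[5] = ptH1$attem
  rot[6] = tH1$attemp
  rot[7] = H1$attempt
  rot[8] = 1$attemptH
  rot[9] = $attemptH1
Sorted (with $ < everything):
  sorted[0] = $attemptH1
  sorted[1] = 1$attemptH
  sorted[2] = H1$attempt
  sorted[3] = attemptH1$
  sorted[4] = emptH1$att
  sorted[5] = mptH1$atte
  sorted[6] = ptH1$attem
  sorted[7] = tH1$attemp
  sorted[8] = temptH1$at
  sorted[9] = ttemptH1$a
sorted[7] = tH1$attemp

Answer: tH1$attemp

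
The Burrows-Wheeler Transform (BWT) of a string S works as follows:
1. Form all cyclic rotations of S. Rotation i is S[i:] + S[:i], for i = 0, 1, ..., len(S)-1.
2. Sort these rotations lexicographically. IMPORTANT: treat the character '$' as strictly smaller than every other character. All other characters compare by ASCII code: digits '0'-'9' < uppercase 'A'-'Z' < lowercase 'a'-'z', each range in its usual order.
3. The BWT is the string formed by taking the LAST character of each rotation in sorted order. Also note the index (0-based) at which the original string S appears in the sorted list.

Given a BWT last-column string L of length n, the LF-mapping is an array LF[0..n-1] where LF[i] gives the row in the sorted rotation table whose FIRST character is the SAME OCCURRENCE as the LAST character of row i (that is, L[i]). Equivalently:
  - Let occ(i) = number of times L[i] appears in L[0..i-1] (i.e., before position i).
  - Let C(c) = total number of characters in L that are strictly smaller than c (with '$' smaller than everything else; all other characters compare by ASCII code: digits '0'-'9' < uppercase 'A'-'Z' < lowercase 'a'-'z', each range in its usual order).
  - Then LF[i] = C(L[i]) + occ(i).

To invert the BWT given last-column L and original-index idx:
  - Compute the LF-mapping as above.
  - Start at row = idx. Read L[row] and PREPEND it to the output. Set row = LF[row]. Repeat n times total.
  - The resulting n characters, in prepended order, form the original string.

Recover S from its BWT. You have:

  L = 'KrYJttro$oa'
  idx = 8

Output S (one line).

Answer: rotatorJYK$

Derivation:
LF mapping: 2 7 3 1 9 10 8 5 0 6 4
Walk LF starting at row 8, prepending L[row]:
  step 1: row=8, L[8]='$', prepend. Next row=LF[8]=0
  step 2: row=0, L[0]='K', prepend. Next row=LF[0]=2
  step 3: row=2, L[2]='Y', prepend. Next row=LF[2]=3
  step 4: row=3, L[3]='J', prepend. Next row=LF[3]=1
  step 5: row=1, L[1]='r', prepend. Next row=LF[1]=7
  step 6: row=7, L[7]='o', prepend. Next row=LF[7]=5
  step 7: row=5, L[5]='t', prepend. Next row=LF[5]=10
  step 8: row=10, L[10]='a', prepend. Next row=LF[10]=4
  step 9: row=4, L[4]='t', prepend. Next row=LF[4]=9
  step 10: row=9, L[9]='o', prepend. Next row=LF[9]=6
  step 11: row=6, L[6]='r', prepend. Next row=LF[6]=8
Reversed output: rotatorJYK$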